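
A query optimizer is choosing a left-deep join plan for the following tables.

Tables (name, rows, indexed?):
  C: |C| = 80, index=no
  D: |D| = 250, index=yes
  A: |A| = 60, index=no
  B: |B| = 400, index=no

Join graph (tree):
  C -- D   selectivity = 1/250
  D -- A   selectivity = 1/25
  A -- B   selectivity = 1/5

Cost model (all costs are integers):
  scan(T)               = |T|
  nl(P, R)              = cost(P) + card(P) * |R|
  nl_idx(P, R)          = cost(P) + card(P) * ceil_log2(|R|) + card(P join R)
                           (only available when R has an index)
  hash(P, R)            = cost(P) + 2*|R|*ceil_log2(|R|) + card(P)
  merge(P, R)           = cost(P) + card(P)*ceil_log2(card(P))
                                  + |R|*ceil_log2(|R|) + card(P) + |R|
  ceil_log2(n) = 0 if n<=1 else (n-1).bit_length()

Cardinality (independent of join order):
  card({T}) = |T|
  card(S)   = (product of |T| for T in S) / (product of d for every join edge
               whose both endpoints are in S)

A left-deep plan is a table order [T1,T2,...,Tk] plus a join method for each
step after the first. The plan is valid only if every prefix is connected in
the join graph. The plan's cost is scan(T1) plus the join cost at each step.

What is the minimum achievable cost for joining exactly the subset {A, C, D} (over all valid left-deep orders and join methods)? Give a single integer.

1600

Selinger DP over subsets of {A,C,D}:
  {C}: scan cost=80, card=80
  {D}: scan cost=250, card=250
  {A}: scan cost=60, card=60
  {CD}: card=80; try (D,nl_idx)→800, (C,hash)→1620, (D,merge)→2970, (C,merge)→3140, (D,hash)→4160, (D,nl)→20080 …(+1); best=800 via (D,nl_idx)
  {AD}: card=600; try (D,nl_idx)→1140, (A,hash)→1220, (D,merge)→2730, (A,merge)→2920, (D,hash)→4120, (D,nl)→15060 …(+1); best=1140 via (D,nl_idx)
  {ACD}: card=192; try (A,hash)→1600, (A,merge)→1860, (C,hash)→2860, (A,nl)→5600, (C,merge)→8380, (C,nl)→49140; best=1600 via (A,hash)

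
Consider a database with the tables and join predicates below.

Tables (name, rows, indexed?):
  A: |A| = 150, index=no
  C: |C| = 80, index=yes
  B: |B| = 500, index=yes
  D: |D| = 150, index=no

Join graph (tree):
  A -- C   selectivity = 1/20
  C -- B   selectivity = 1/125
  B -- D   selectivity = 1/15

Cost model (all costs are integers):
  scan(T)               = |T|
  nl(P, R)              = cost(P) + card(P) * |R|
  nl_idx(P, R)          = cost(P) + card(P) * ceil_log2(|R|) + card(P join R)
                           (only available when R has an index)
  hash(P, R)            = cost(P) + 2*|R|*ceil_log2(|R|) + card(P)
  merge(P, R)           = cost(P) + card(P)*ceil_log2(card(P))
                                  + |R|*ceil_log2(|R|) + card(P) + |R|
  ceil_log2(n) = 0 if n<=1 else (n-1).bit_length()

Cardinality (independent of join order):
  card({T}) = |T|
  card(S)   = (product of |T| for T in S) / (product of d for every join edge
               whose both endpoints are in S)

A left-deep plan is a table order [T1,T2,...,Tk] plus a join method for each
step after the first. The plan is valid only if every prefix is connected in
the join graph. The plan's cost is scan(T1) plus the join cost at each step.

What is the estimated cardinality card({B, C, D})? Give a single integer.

3200

Tables in S: B(500), C(80), D(150)
Edges inside S: C-B(d=125), B-D(d=15)
numerator = 500 * 80 * 150 = 6000000
denominator = 125 * 15 = 1875
card(S) = 6000000 / 1875 = 3200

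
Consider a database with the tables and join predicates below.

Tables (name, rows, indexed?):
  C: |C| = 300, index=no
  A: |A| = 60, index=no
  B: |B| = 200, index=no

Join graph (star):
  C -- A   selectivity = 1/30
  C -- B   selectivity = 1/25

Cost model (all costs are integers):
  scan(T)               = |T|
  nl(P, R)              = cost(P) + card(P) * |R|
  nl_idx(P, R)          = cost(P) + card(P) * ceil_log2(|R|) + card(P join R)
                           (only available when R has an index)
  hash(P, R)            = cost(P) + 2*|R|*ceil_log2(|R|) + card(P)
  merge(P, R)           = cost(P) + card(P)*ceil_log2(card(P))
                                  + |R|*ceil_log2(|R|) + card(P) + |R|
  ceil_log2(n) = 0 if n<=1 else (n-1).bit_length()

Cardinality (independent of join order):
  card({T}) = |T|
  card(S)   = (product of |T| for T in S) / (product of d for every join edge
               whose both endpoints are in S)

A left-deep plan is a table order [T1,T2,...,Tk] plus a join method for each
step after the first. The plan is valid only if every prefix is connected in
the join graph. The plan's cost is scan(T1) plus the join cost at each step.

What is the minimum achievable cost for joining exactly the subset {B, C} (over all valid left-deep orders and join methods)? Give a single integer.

3800

Selinger DP over subsets of {B,C}:
  {C}: scan cost=300, card=300
  {B}: scan cost=200, card=200
  {BC}: card=2400; try (B,hash)→3800, (C,merge)→5000, (B,merge)→5100, (C,hash)→5800, (C,nl)→60200, (B,nl)→60300; best=3800 via (B,hash)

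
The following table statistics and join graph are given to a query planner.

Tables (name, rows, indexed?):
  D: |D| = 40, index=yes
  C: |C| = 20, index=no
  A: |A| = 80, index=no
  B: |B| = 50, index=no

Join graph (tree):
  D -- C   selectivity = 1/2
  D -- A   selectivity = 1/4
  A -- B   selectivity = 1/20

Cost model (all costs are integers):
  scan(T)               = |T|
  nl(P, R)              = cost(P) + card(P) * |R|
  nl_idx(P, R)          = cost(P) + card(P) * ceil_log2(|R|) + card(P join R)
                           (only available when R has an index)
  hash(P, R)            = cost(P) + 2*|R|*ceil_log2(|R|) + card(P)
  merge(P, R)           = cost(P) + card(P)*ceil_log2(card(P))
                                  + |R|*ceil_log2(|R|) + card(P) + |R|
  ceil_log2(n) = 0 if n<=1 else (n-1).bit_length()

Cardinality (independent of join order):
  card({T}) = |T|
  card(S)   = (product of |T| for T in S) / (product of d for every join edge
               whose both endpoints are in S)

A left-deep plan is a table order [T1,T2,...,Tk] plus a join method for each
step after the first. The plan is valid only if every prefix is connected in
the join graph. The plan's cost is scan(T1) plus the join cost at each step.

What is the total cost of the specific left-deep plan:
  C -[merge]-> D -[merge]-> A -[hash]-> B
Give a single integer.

13660

step 1: scan C: cost=20, card=20
step 2: join D via merge
    card(P join D) = 20*40/(2) = 400
    cost = 20 + 20*5 + 40*6 + 20 + 40 = 420
step 3: join A via merge
    card(P join A) = 400*80/(4) = 8000
    cost = 420 + 400*9 + 80*7 + 400 + 80 = 5060
step 4: join B via hash
    card(P join B) = 8000*50/(20) = 20000
    cost = 5060 + 2*50*6 + 8000 = 13660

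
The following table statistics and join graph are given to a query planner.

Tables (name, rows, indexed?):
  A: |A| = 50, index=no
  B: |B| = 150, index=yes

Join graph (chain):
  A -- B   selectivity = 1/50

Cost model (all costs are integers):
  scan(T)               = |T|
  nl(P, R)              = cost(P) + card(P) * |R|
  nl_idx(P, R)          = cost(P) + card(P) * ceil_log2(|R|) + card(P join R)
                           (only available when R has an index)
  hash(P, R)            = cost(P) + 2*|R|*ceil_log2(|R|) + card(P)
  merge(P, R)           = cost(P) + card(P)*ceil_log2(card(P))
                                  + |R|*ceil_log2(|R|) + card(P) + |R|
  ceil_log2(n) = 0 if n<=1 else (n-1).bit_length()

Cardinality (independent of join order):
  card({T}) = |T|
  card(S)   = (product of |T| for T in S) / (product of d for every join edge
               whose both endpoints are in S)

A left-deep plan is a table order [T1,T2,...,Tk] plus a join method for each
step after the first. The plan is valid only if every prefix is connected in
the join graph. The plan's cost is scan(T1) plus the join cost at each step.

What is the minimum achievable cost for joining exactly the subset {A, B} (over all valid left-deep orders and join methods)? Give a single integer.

600

Selinger DP over subsets of {A,B}:
  {A}: scan cost=50, card=50
  {B}: scan cost=150, card=150
  {AB}: card=150; try (B,nl_idx)→600, (A,hash)→900, (B,merge)→1750, (A,merge)→1850, (B,hash)→2500, (B,nl)→7550 …(+1); best=600 via (B,nl_idx)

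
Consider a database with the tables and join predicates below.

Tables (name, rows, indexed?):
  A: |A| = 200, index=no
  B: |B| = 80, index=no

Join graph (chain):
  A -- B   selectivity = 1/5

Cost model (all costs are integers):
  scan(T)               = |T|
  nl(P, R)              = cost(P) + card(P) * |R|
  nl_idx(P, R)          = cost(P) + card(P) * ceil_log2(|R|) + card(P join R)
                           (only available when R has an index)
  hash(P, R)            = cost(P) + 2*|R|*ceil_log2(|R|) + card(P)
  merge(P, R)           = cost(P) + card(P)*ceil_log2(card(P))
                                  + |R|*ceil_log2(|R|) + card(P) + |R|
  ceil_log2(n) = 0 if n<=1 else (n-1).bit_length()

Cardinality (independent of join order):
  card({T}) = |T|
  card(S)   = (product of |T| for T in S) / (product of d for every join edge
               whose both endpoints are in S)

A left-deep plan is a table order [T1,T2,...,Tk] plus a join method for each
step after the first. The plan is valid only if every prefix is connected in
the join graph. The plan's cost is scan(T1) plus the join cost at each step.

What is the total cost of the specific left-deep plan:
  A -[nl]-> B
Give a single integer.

16200

step 1: scan A: cost=200, card=200
step 2: join B via nl
    card(P join B) = 200*80/(5) = 3200
    cost = 200 + 200*80 = 16200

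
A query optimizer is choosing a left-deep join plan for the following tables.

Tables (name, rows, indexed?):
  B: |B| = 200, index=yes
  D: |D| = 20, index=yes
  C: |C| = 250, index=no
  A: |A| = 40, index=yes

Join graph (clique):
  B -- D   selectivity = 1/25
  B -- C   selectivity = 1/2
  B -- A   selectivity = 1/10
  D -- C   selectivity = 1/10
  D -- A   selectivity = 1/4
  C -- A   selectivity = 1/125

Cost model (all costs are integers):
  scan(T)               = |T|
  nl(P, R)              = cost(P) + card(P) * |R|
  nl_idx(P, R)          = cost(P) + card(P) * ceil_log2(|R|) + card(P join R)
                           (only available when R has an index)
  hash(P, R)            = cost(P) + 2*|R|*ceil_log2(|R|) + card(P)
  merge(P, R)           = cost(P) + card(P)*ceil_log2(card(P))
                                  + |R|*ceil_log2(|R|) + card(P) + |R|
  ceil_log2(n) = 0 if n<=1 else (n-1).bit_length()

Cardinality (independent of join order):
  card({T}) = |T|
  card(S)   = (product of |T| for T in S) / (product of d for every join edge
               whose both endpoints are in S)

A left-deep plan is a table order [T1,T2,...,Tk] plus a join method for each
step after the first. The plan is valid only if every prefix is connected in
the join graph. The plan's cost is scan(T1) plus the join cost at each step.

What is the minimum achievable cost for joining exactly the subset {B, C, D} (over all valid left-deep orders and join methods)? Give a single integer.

Selinger DP over subsets of {B,C,D}:
  {B}: scan cost=200, card=200
  {D}: scan cost=20, card=20
  {C}: scan cost=250, card=250
  {BD}: card=160; try (B,nl_idx)→340, (D,hash)→600, (D,nl_idx)→1360, (B,merge)→1940, (D,merge)→2120, (B,hash)→3240 …(+2); best=340 via (B,nl_idx)
  {BC}: card=25000; try (B,hash)→3700, (C,merge)→4250, (B,merge)→4300, (C,hash)→4400, (B,nl_idx)→27250, (C,nl)→50200 …(+1); best=3700 via (B,hash)
  {CD}: card=500; try (D,hash)→700, (D,nl_idx)→2000, (C,merge)→2390, (D,merge)→2620, (C,hash)→4040, (C,nl)→5020 …(+1); best=700 via (D,hash)
  {BCD}: card=2000; try (C,merge)→4030, (B,hash)→4400, (C,hash)→4500, (B,nl_idx)→6700, (B,merge)→7500, (D,hash)→28900 …(+5); best=4030 via (C,merge)

4030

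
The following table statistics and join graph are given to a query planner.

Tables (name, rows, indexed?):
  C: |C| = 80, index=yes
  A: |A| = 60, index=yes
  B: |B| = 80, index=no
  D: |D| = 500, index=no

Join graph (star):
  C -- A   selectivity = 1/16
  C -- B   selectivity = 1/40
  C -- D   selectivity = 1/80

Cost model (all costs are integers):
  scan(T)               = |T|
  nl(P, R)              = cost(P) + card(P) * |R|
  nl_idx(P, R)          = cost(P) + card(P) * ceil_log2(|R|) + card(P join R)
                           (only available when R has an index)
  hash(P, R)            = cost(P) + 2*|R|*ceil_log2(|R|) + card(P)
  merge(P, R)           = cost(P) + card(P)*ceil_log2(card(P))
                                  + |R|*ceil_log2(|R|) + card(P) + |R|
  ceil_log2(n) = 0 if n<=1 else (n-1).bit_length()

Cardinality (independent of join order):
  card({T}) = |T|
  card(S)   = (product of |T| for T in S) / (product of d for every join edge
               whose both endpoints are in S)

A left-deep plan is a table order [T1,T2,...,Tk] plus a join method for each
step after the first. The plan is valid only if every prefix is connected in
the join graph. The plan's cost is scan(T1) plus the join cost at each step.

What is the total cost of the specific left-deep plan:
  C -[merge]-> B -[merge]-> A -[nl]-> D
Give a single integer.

step 1: scan C: cost=80, card=80
step 2: join B via merge
    card(P join B) = 80*80/(40) = 160
    cost = 80 + 80*7 + 80*7 + 80 + 80 = 1360
step 3: join A via merge
    card(P join A) = 160*60/(16) = 600
    cost = 1360 + 160*8 + 60*6 + 160 + 60 = 3220
step 4: join D via nl
    card(P join D) = 600*500/(80) = 3750
    cost = 3220 + 600*500 = 303220

303220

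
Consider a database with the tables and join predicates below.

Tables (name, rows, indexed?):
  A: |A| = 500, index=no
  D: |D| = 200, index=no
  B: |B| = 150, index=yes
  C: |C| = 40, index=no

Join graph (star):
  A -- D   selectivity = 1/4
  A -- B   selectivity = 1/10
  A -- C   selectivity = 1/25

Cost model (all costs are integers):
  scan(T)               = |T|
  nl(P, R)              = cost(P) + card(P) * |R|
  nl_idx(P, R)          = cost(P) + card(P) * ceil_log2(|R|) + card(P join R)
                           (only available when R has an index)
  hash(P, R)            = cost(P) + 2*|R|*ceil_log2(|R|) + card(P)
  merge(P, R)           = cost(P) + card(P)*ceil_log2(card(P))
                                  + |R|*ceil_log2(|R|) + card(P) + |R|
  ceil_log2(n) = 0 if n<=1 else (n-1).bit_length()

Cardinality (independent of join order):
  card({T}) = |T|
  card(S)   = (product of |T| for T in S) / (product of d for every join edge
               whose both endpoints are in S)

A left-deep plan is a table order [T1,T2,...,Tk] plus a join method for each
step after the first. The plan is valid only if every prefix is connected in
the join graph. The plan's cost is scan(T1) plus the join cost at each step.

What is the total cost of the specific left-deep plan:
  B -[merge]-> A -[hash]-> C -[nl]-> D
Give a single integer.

step 1: scan B: cost=150, card=150
step 2: join A via merge
    card(P join A) = 150*500/(10) = 7500
    cost = 150 + 150*8 + 500*9 + 150 + 500 = 6500
step 3: join C via hash
    card(P join C) = 7500*40/(25) = 12000
    cost = 6500 + 2*40*6 + 7500 = 14480
step 4: join D via nl
    card(P join D) = 12000*200/(4) = 600000
    cost = 14480 + 12000*200 = 2414480

2414480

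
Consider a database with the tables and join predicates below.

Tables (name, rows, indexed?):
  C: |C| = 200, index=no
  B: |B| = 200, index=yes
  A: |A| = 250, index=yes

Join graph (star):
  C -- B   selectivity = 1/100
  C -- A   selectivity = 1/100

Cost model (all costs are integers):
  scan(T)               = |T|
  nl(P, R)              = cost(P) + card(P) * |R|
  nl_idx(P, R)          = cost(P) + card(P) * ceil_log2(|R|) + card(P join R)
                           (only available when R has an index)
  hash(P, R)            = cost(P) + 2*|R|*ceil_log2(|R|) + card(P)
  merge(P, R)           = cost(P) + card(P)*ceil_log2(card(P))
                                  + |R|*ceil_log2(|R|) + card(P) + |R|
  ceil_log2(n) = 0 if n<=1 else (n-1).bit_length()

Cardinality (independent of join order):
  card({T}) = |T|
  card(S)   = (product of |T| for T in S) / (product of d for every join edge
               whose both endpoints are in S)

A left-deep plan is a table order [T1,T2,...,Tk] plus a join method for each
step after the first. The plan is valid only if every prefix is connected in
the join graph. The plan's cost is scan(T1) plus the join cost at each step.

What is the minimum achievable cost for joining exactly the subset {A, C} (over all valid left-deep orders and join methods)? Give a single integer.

2300

Selinger DP over subsets of {A,C}:
  {C}: scan cost=200, card=200
  {A}: scan cost=250, card=250
  {AC}: card=500; try (A,nl_idx)→2300, (C,hash)→3700, (A,merge)→4250, (C,merge)→4300, (A,hash)→4400, (A,nl)→50200 …(+1); best=2300 via (A,nl_idx)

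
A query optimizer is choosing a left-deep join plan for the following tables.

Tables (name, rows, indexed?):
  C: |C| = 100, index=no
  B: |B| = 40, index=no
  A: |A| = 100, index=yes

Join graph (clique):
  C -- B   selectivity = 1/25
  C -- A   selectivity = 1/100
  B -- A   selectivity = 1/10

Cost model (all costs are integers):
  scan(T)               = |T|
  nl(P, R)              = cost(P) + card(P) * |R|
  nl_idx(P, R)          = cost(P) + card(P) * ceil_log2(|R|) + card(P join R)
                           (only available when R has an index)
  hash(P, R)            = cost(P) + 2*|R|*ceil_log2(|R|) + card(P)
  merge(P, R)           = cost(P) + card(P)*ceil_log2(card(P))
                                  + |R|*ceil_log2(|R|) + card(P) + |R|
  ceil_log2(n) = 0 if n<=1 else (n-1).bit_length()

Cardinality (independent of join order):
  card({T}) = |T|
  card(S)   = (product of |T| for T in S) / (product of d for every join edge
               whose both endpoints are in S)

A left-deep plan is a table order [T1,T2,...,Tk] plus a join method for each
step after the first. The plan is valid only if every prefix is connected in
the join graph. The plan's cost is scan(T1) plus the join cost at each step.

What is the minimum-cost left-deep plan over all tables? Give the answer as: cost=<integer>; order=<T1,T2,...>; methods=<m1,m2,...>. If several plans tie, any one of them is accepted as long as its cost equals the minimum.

Selinger DP (subsets sized 1..n):
  {C}: scan cost=100, card=100
  {B}: scan cost=40, card=40
  {A}: scan cost=100, card=100
  {BC}: card=160; try (B,hash)→680, (C,merge)→1120, (B,merge)→1180, (C,hash)→1480, (C,nl)→4040, (B,nl)→4100; best=680 via (B,hash)
  {AC}: card=100; try (A,nl_idx)→900, (C,hash)→1600, (A,hash)→1600, (C,merge)→1700, (A,merge)→1700, (C,nl)→10100 …(+1); best=900 via (A,nl_idx)
  {AB}: card=400; try (B,hash)→680, (A,nl_idx)→720, (A,merge)→1120, (B,merge)→1180, (A,hash)→1480, (A,nl)→4040 …(+1); best=680 via (B,hash)
  {ABC}: card=16; try (B,hash)→1480, (A,nl_idx)→1816, (B,merge)→1980, (A,hash)→2240, (C,hash)→2480, (A,merge)→2920 …(+4); best=1480 via (B,hash)

cost=1480; order=C,A,B; methods=nl_idx,hash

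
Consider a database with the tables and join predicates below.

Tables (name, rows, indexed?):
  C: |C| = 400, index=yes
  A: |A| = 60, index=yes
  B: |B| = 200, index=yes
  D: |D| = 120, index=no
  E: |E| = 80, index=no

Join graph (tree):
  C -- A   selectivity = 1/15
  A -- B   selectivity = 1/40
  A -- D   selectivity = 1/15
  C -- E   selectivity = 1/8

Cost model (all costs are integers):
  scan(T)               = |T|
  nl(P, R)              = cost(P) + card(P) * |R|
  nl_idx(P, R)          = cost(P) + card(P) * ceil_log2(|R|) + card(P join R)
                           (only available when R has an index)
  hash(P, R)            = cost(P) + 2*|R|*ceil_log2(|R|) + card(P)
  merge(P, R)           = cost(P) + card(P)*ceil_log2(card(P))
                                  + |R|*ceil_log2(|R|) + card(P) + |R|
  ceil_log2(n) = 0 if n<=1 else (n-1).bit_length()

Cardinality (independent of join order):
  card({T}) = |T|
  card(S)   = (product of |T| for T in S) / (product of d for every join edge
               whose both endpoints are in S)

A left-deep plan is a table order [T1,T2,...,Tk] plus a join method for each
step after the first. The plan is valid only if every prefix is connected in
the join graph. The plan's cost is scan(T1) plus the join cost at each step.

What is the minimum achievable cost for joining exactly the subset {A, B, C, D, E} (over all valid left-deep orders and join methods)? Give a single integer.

77540

Selinger DP over subsets of {A,B,C,D,E}:
  {C}: scan cost=400, card=400
  {A}: scan cost=60, card=60
  {B}: scan cost=200, card=200
  {D}: scan cost=120, card=120
  {E}: scan cost=80, card=80
  {AC}: card=1600; try (A,hash)→1520, (C,nl_idx)→2200, (A,nl_idx)→4400, (C,merge)→4480, (A,merge)→4820, (C,hash)→7320 …(+2); best=1520 via (A,hash)
  {CE}: card=4000; try (E,hash)→1920, (C,merge)→4720, (C,nl_idx)→4800, (E,merge)→5040, (C,hash)→7360, (C,nl)→32080 …(+1); best=1920 via (E,hash)
  {AB}: card=300; try (B,nl_idx)→840, (A,hash)→1120, (A,nl_idx)→1700, (B,merge)→2280, (A,merge)→2420, (B,hash)→3320 …(+2); best=840 via (B,nl_idx)
  {AD}: card=480; try (A,hash)→960, (A,nl_idx)→1320, (D,merge)→1440, (A,merge)→1500, (D,hash)→1800, (D,nl)→7260 …(+1); best=960 via (A,hash)
  {ABC}: card=8000; try (B,hash)→6320, (C,merge)→7840, (C,hash)→8340, (C,nl_idx)→11540, (B,nl_idx)→22320, (B,merge)→22520 …(+2); best=6320 via (B,hash)
  {ACD}: card=12800; try (D,hash)→4800, (C,hash)→8640, (C,merge)→9760, (C,nl_idx)→18080, (D,merge)→21680, (C,nl)→192960 …(+1); best=4800 via (D,hash)
  {ACE}: card=16000; try (E,hash)→4240, (A,hash)→6640, (E,merge)→21360, (A,nl_idx)→41920, (A,merge)→54340, (E,nl)→129520 …(+1); best=4240 via (E,hash)
  {ABD}: card=2400; try (D,hash)→2820, (B,hash)→4640, (D,merge)→4800, (B,nl_idx)→7200, (B,merge)→7560, (D,nl)→36840 …(+1); best=2820 via (D,hash)
  {ABCD}: card=64000; try (C,hash)→12420, (D,hash)→16000, (B,hash)→20800, (C,merge)→38020, (C,nl_idx)→88420, (D,merge)→119280 …(+5); best=12420 via (C,hash)
  {ABCE}: card=80000; try (E,hash)→15440, (B,hash)→23440, (E,merge)→118960, (B,nl_idx)→212240, (B,merge)→246040, (E,nl)→646320 …(+1); best=15440 via (E,hash)
  {ACDE}: card=128000; try (E,hash)→18720, (D,hash)→21920, (E,merge)→197440, (D,merge)→245200, (E,nl)→1028800, (D,nl)→1924240; best=18720 via (E,hash)
  {ABCDE}: card=640000; try (E,hash)→77540, (D,hash)→97120, (B,hash)→149920, (E,merge)→1101060, (D,merge)→1456400, (B,nl_idx)→1682720 …(+4); best=77540 via (E,hash)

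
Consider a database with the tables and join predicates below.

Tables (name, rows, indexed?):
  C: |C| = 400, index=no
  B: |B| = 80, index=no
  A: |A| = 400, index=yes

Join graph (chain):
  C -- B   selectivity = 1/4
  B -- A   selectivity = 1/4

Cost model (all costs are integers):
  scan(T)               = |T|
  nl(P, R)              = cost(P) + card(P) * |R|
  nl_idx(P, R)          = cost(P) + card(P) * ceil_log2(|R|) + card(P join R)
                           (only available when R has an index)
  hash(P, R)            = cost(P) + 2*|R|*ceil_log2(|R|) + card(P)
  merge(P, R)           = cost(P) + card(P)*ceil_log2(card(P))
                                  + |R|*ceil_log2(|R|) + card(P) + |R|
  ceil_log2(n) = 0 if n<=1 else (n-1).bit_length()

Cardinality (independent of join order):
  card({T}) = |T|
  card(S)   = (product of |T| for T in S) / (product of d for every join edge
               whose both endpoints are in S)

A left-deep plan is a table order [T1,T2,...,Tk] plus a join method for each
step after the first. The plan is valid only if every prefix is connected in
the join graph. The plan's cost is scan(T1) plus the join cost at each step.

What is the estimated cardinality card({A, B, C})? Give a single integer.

Tables in S: A(400), B(80), C(400)
Edges inside S: C-B(d=4), B-A(d=4)
numerator = 400 * 80 * 400 = 12800000
denominator = 4 * 4 = 16
card(S) = 12800000 / 16 = 800000

800000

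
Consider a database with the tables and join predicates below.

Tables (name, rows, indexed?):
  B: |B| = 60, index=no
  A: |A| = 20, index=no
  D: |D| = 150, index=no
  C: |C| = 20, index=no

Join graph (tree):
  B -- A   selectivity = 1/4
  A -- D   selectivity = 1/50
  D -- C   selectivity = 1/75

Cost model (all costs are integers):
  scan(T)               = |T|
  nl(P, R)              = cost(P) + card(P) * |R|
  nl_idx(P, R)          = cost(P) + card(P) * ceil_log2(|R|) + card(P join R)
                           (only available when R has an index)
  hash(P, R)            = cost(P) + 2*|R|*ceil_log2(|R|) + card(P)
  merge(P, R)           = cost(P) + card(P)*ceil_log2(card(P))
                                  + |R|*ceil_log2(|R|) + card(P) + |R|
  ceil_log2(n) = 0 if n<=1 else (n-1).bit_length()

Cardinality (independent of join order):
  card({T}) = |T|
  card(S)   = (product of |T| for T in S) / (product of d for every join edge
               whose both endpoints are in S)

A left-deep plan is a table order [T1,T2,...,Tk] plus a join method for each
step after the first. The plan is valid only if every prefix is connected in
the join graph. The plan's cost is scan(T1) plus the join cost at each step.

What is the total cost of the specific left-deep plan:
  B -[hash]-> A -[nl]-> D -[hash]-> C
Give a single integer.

step 1: scan B: cost=60, card=60
step 2: join A via hash
    card(P join A) = 60*20/(4) = 300
    cost = 60 + 2*20*5 + 60 = 320
step 3: join D via nl
    card(P join D) = 300*150/(50) = 900
    cost = 320 + 300*150 = 45320
step 4: join C via hash
    card(P join C) = 900*20/(75) = 240
    cost = 45320 + 2*20*5 + 900 = 46420

46420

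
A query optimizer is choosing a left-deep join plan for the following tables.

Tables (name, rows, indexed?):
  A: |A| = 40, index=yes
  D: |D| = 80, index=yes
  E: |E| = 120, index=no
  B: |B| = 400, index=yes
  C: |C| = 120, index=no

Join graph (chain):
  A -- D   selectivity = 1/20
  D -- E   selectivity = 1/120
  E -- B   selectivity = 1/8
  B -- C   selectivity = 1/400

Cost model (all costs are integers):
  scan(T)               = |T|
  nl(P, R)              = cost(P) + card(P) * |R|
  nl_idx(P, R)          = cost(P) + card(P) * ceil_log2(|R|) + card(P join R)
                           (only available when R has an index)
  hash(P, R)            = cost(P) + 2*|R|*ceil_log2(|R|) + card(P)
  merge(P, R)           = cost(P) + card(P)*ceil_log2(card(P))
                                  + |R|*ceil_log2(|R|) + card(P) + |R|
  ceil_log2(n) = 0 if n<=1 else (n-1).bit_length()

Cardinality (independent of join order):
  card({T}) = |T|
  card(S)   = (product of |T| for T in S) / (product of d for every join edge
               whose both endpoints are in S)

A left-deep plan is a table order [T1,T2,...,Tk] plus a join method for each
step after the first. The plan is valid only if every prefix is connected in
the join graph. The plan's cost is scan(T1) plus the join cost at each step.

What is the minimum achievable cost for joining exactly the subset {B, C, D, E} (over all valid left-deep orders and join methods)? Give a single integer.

6040

Selinger DP over subsets of {B,C,D,E}:
  {D}: scan cost=80, card=80
  {E}: scan cost=120, card=120
  {B}: scan cost=400, card=400
  {C}: scan cost=120, card=120
  {DE}: card=80; try (D,nl_idx)→1040, (D,hash)→1360, (E,merge)→1680, (D,merge)→1720, (E,hash)→1840, (E,nl)→9680 …(+1); best=1040 via (D,nl_idx)
  {BE}: card=6000; try (E,hash)→2480, (B,merge)→5080, (E,merge)→5360, (B,nl_idx)→7200, (B,hash)→7440, (B,nl)→48120 …(+1); best=2480 via (E,hash)
  {BC}: card=120; try (B,nl_idx)→1320, (C,hash)→2480, (B,merge)→5080, (C,merge)→5360, (B,hash)→7440, (B,nl)→48120 …(+1); best=1320 via (B,nl_idx)
  {BDE}: card=4000; try (B,merge)→5680, (B,nl_idx)→5760, (B,hash)→8320, (D,hash)→9600, (B,nl)→33040, (D,nl_idx)→48480 …(+2); best=5680 via (B,merge)
  {BCE}: card=1800; try (E,hash)→3120, (E,merge)→3240, (C,hash)→10160, (E,nl)→15720, (C,merge)→87440, (C,nl)→722480; best=3120 via (E,hash)
  {BCDE}: card=1200; try (D,hash)→6040, (C,hash)→11360, (D,nl_idx)→16920, (D,merge)→25360, (C,merge)→58640, (D,nl)→147120 …(+1); best=6040 via (D,hash)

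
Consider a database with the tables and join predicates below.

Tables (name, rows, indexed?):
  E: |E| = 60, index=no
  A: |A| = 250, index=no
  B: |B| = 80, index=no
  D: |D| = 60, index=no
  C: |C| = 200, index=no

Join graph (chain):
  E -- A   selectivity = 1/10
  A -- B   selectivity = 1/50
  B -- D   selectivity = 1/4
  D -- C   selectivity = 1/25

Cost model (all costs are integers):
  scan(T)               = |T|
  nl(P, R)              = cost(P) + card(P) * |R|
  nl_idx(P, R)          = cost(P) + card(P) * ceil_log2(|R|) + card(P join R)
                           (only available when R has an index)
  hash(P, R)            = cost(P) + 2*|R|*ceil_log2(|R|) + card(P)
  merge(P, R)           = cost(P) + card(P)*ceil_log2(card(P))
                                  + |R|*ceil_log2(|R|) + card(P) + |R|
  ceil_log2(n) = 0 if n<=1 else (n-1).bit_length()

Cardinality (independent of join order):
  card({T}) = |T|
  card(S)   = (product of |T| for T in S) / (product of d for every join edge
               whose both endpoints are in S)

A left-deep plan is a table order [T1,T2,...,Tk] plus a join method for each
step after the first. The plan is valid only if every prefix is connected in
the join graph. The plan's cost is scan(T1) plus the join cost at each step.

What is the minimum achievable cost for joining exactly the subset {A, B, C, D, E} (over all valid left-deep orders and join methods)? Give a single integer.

45060

Selinger DP over subsets of {A,B,C,D,E}:
  {E}: scan cost=60, card=60
  {A}: scan cost=250, card=250
  {B}: scan cost=80, card=80
  {D}: scan cost=60, card=60
  {C}: scan cost=200, card=200
  {AE}: card=1500; try (E,hash)→1220, (A,merge)→2730, (E,merge)→2920, (A,hash)→4120, (A,nl)→15060, (E,nl)→15250; best=1220 via (E,hash)
  {AB}: card=400; try (B,hash)→1620, (A,merge)→2970, (B,merge)→3140, (A,hash)→4160, (A,nl)→20080, (B,nl)→20250; best=1620 via (B,hash)
  {BD}: card=1200; try (D,hash)→880, (B,merge)→1120, (D,merge)→1140, (B,hash)→1240, (B,nl)→4860, (D,nl)→4880; best=880 via (D,hash)
  {CD}: card=480; try (D,hash)→1120, (C,merge)→2280, (D,merge)→2420, (C,hash)→3320, (C,nl)→12060, (D,nl)→12200; best=1120 via (D,hash)
  {ABE}: card=2400; try (E,hash)→2740, (B,hash)→3840, (E,merge)→6040, (B,merge)→19860, (E,nl)→25620, (B,nl)→121220; best=2740 via (E,hash)
  {ABD}: card=6000; try (D,hash)→2740, (D,merge)→6040, (A,hash)→6080, (A,merge)→17530, (D,nl)→25620, (A,nl)→300880; best=2740 via (D,hash)
  {BCD}: card=9600; try (B,hash)→2720, (C,hash)→5280, (B,merge)→6560, (C,merge)→17080, (B,nl)→39520, (C,nl)→240880; best=2720 via (B,hash)
  {ABDE}: card=36000; try (D,hash)→5860, (E,hash)→9460, (D,merge)→34360, (E,merge)→87160, (D,nl)→146740, (E,nl)→362740; best=5860 via (D,hash)
  {ABCD}: card=48000; try (C,hash)→11940, (A,hash)→16320, (C,merge)→88540, (A,merge)→148970, (C,nl)→1202740, (A,nl)→2402720; best=11940 via (C,hash)
  {ABCDE}: card=288000; try (C,hash)→45060, (E,hash)→60660, (C,merge)→619660, (E,merge)→828360, (E,nl)→2891940, (C,nl)→7205860; best=45060 via (C,hash)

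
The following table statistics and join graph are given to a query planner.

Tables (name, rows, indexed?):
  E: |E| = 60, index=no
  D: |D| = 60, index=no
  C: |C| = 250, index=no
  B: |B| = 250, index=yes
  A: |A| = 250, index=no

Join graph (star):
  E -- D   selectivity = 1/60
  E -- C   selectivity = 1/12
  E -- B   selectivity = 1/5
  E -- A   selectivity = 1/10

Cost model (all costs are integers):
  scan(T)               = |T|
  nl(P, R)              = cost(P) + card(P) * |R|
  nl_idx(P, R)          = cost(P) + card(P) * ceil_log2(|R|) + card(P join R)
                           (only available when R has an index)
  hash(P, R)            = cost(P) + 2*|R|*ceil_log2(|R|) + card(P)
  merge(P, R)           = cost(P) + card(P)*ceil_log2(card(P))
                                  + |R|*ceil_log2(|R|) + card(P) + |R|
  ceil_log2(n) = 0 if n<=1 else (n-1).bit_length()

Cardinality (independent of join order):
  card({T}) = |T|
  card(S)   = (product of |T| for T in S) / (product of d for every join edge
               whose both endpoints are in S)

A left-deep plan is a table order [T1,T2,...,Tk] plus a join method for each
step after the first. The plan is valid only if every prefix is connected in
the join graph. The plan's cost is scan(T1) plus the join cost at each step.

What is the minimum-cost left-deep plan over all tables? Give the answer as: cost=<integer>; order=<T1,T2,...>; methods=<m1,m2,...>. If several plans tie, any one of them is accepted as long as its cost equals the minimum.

Selinger DP (subsets sized 1..n):
  {E}: scan cost=60, card=60
  {D}: scan cost=60, card=60
  {C}: scan cost=250, card=250
  {B}: scan cost=250, card=250
  {A}: scan cost=250, card=250
  {DE}: card=60; try (E,hash)→840, (D,hash)→840, (E,merge)→900, (D,merge)→900, (E,nl)→3660, (D,nl)→3660; best=840 via (E,hash)
  {CE}: card=1250; try (E,hash)→1220, (C,merge)→2730, (E,merge)→2920, (C,hash)→4120, (C,nl)→15060, (E,nl)→15250; best=1220 via (E,hash)
  {BE}: card=3000; try (E,hash)→1220, (B,merge)→2730, (E,merge)→2920, (B,nl_idx)→3540, (B,hash)→4120, (B,nl)→15060 …(+1); best=1220 via (E,hash)
  {AE}: card=1500; try (E,hash)→1220, (A,merge)→2730, (E,merge)→2920, (A,hash)→4120, (A,nl)→15060, (E,nl)→15250; best=1220 via (E,hash)
  {CDE}: card=1250; try (D,hash)→3190, (C,merge)→3510, (C,hash)→4900, (C,nl)→15840, (D,merge)→16640, (D,nl)→76220; best=3190 via (D,hash)
  {BDE}: card=3000; try (B,merge)→3510, (B,nl_idx)→4320, (B,hash)→4900, (D,hash)→4940, (B,nl)→15840, (D,merge)→40640 …(+1); best=3510 via (B,merge)
  {ADE}: card=1500; try (D,hash)→3440, (A,merge)→3510, (A,hash)→4900, (A,nl)→15840, (D,merge)→19640, (D,nl)→91220; best=3440 via (D,hash)
  {BCE}: card=62500; try (B,hash)→6470, (C,hash)→8220, (B,merge)→18470, (C,merge)→42470, (B,nl_idx)→73720, (B,nl)→313720 …(+1); best=6470 via (B,hash)
  {ACE}: card=31250; try (A,hash)→6470, (C,hash)→6720, (A,merge)→18470, (C,merge)→21470, (A,nl)→313720, (C,nl)→376220; best=6470 via (A,hash)
  {ABE}: card=75000; try (B,hash)→6720, (A,hash)→8220, (B,merge)→21470, (A,merge)→42470, (B,nl_idx)→88220, (B,nl)→376220 …(+1); best=6720 via (B,hash)
  {BCDE}: card=62500; try (B,hash)→8440, (C,hash)→10510, (B,merge)→20440, (C,merge)→44760, (D,hash)→69690, (B,nl_idx)→75690 …(+4); best=8440 via (B,hash)
  {ACDE}: card=31250; try (A,hash)→8440, (C,hash)→8940, (A,merge)→20440, (C,merge)→23690, (D,hash)→38440, (A,nl)→315690 …(+3); best=8440 via (A,hash)
  {ABDE}: card=75000; try (B,hash)→8940, (A,hash)→10510, (B,merge)→23690, (A,merge)→44760, (D,hash)→82440, (B,nl_idx)→90440 …(+4); best=8940 via (B,hash)
  {ABCE}: card=1562500; try (B,hash)→41720, (A,hash)→72970, (C,hash)→85720, (B,merge)→508720, (A,merge)→1071220, (C,merge)→1358970 …(+4); best=41720 via (B,hash)
  {ABCDE}: card=1562500; try (B,hash)→43690, (A,hash)→74940, (C,hash)→87940, (B,merge)→510690, (A,merge)→1073190, (C,merge)→1361190 …(+7); best=43690 via (B,hash)

cost=43690; order=C,E,D,A,B; methods=hash,hash,hash,hash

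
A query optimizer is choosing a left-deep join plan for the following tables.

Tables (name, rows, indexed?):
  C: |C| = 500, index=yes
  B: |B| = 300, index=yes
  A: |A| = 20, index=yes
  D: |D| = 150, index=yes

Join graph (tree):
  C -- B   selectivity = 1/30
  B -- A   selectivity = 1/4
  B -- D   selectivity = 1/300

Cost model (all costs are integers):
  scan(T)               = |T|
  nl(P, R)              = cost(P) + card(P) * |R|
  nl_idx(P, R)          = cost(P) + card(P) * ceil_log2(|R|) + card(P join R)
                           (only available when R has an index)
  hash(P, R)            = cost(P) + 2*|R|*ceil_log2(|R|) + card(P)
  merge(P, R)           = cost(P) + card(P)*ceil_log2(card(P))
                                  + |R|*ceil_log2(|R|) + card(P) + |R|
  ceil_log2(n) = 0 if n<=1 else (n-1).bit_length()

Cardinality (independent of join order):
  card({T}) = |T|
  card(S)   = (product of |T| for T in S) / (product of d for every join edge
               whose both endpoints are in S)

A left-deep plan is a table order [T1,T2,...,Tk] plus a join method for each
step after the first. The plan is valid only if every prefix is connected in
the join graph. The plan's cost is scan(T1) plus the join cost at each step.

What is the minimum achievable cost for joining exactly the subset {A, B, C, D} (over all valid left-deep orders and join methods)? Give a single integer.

8200

Selinger DP over subsets of {A,B,C,D}:
  {C}: scan cost=500, card=500
  {B}: scan cost=300, card=300
  {A}: scan cost=20, card=20
  {D}: scan cost=150, card=150
  {BC}: card=5000; try (B,hash)→6400, (C,nl_idx)→8000, (C,merge)→8300, (B,merge)→8500, (C,hash)→9600, (B,nl_idx)→10000 …(+2); best=6400 via (B,hash)
  {AB}: card=1500; try (A,hash)→800, (B,nl_idx)→1700, (B,merge)→3140, (A,nl_idx)→3300, (A,merge)→3420, (B,hash)→5440 …(+2); best=800 via (A,hash)
  {BD}: card=150; try (B,nl_idx)→1650, (D,nl_idx)→2850, (D,hash)→3000, (B,merge)→4500, (D,merge)→4650, (B,hash)→5700 …(+2); best=1650 via (B,nl_idx)
  {ABC}: card=25000; try (C,hash)→11300, (A,hash)→11600, (C,merge)→23800, (C,nl_idx)→39300, (A,nl_idx)→56400, (A,merge)→76520 …(+2); best=11300 via (C,hash)
  {BCD}: card=2500; try (C,nl_idx)→5500, (C,merge)→8000, (C,hash)→10800, (D,hash)→13800, (D,nl_idx)→48900, (C,nl)→76650 …(+2); best=5500 via (C,nl_idx)
  {ABD}: card=750; try (A,hash)→2000, (A,merge)→3120, (A,nl_idx)→3150, (A,nl)→4650, (D,hash)→4700, (D,nl_idx)→13550 …(+2); best=2000 via (A,hash)
  {ABCD}: card=12500; try (A,hash)→8200, (C,hash)→11750, (C,merge)→15250, (C,nl_idx)→21250, (A,nl_idx)→30500, (A,merge)→38120 …(+6); best=8200 via (A,hash)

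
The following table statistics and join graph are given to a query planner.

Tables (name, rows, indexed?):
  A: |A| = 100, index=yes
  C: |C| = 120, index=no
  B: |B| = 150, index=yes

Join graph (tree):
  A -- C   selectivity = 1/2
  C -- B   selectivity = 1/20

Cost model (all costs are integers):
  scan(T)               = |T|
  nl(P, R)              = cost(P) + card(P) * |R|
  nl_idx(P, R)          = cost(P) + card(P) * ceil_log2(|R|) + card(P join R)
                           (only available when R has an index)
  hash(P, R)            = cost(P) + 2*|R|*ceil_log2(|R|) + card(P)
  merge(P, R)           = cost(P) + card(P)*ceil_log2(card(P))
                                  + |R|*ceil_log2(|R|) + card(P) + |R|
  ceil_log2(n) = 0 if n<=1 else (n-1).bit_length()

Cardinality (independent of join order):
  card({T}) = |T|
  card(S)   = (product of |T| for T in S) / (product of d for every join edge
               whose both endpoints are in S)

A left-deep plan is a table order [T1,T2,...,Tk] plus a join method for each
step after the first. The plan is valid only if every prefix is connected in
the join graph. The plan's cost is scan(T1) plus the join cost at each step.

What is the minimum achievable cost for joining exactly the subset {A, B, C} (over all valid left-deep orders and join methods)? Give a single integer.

4280

Selinger DP over subsets of {A,B,C}:
  {A}: scan cost=100, card=100
  {C}: scan cost=120, card=120
  {B}: scan cost=150, card=150
  {AC}: card=6000; try (A,hash)→1640, (C,merge)→1860, (C,hash)→1880, (A,merge)→1880, (A,nl_idx)→6960, (C,nl)→12100 …(+1); best=1640 via (A,hash)
  {BC}: card=900; try (C,hash)→1980, (B,nl_idx)→1980, (B,merge)→2430, (C,merge)→2460, (B,hash)→2640, (B,nl)→18120 …(+1); best=1980 via (C,hash)
  {ABC}: card=45000; try (A,hash)→4280, (B,hash)→10040, (A,merge)→12680, (A,nl_idx)→53280, (B,merge)→86990, (A,nl)→91980 …(+2); best=4280 via (A,hash)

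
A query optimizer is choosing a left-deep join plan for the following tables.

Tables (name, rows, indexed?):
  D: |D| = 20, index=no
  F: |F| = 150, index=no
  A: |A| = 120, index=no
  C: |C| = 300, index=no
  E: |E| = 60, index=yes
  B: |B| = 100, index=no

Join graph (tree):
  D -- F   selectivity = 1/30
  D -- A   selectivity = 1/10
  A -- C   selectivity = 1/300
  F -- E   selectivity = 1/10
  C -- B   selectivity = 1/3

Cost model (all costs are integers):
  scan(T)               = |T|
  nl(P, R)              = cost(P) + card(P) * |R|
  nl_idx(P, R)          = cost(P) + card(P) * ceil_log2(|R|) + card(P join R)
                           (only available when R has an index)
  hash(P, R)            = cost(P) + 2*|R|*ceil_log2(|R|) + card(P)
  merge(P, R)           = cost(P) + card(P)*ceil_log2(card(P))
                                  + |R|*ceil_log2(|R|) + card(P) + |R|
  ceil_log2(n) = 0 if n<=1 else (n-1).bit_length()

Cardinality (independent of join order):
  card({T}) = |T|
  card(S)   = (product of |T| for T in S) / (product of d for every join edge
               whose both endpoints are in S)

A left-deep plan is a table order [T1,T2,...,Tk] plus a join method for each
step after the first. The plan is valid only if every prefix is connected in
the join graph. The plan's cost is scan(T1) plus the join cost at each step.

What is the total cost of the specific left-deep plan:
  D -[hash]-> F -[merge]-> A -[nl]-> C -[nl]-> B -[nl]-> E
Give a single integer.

2884200

step 1: scan D: cost=20, card=20
step 2: join F via hash
    card(P join F) = 20*150/(30) = 100
    cost = 20 + 2*150*8 + 20 = 2440
step 3: join A via merge
    card(P join A) = 100*120/(10) = 1200
    cost = 2440 + 100*7 + 120*7 + 100 + 120 = 4200
step 4: join C via nl
    card(P join C) = 1200*300/(300) = 1200
    cost = 4200 + 1200*300 = 364200
step 5: join B via nl
    card(P join B) = 1200*100/(3) = 40000
    cost = 364200 + 1200*100 = 484200
step 6: join E via nl
    card(P join E) = 40000*60/(10) = 240000
    cost = 484200 + 40000*60 = 2884200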